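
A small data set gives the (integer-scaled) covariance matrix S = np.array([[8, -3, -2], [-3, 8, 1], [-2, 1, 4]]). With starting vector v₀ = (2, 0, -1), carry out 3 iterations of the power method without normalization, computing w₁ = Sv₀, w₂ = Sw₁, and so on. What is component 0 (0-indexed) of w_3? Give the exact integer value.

1952

w1 = Sv₀ = (8·2 + (-3)·0 + (-2)·(-1); (-3)·2 + 8·0 + 1·(-1); (-2)·2 + 1·0 + 4·(-1)) = (18, -7, -8)
w2 = Sw1 = (8·18 + (-3)·(-7) + (-2)·(-8); (-3)·18 + 8·(-7) + 1·(-8); (-2)·18 + 1·(-7) + 4·(-8)) = (181, -118, -75)
w3 = Sw2 = (1952, -1562, -780)
The requested component of w3 is 1952.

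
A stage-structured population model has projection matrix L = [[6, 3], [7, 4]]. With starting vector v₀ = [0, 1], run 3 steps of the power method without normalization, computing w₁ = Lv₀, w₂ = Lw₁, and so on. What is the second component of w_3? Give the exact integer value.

358

w1 = Lv₀ = (3, 4)
w2 = Lw1 = (30, 37)
w3 = Lw2 = (291, 358)
The requested component of w3 is 358.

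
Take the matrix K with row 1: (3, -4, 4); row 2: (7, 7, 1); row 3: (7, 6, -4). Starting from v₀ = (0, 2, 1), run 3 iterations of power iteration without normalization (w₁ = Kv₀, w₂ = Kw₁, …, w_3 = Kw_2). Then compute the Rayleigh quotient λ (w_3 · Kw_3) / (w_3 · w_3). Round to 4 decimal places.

w1 = Kv₀ = (-4, 15, 8)
w2 = Kw1 = (-40, 85, 30)
w3 = Kw2 = (-340, 345, 110)
Kw3 = (-1960, 145, -750)
w3·Kw3 = (-340)·(-1960) + 345·145 + 110·(-750) = 633925; w3·w3 = (-340)·(-340) + 345·345 + 110·110 = 246725
λ ≈ 633925/246725 = 2.5694

2.5694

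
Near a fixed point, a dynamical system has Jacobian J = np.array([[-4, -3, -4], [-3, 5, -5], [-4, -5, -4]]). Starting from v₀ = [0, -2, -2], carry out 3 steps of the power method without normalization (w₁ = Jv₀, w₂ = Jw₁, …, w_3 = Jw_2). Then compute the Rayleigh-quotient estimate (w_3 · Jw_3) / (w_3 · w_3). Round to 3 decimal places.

w1 = Jv₀ = (14, 0, 18)
w2 = Jw1 = (-128, -132, -128)
w3 = Jw2 = (1420, 364, 1684)
Jw3 = (-13508, -10860, -14236)
w3·Jw3 = 1420·(-13508) + 364·(-10860) + 1684·(-14236) = -47107824; w3·w3 = 1420·1420 + 364·364 + 1684·1684 = 4984752
λ ≈ -47107824/4984752 = -9.450

λ ≈ -9.450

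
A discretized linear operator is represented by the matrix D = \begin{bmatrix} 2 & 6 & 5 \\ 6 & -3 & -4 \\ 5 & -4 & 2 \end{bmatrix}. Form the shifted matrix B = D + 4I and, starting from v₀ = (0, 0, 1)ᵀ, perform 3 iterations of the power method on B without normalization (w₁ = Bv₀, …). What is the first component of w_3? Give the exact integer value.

B = D + 4I has rows (6, 6, 5); (6, 1, -4); (5, -4, 6)
w1 = Bv₀ = (5, -4, 6)
w2 = Bw1 = (36, 2, 77)
w3 = Bw2 = (613, -90, 634)
Requested component of w3: 613

613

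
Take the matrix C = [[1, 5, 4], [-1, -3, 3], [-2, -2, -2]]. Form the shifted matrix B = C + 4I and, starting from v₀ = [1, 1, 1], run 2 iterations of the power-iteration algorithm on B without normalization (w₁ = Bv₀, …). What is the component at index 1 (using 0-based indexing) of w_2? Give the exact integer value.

-17

B = C + 4I has rows (5, 5, 4); (-1, 1, 3); (-2, -2, 2)
w1 = Bv₀ = (5·1 + 5·1 + 4·1; (-1)·1 + 1·1 + 3·1; (-2)·1 + (-2)·1 + 2·1) = (14, 3, -2)
w2 = Bw1 = (5·14 + 5·3 + 4·(-2); (-1)·14 + 1·3 + 3·(-2); (-2)·14 + (-2)·3 + 2·(-2)) = (77, -17, -38)
Requested component of w2: -17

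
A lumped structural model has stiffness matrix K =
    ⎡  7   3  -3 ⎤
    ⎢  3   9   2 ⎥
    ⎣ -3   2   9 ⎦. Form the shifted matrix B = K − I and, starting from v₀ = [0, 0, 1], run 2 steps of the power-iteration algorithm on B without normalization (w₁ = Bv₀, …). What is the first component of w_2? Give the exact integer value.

B = K − I has rows (6, 3, -3); (3, 8, 2); (-3, 2, 8)
w1 = Bv₀ = (6·0 + 3·0 + (-3)·1; 3·0 + 8·0 + 2·1; (-3)·0 + 2·0 + 8·1) = (-3, 2, 8)
w2 = Bw1 = (6·(-3) + 3·2 + (-3)·8; 3·(-3) + 8·2 + 2·8; (-3)·(-3) + 2·2 + 8·8) = (-36, 23, 77)
Requested component of w2: -36

-36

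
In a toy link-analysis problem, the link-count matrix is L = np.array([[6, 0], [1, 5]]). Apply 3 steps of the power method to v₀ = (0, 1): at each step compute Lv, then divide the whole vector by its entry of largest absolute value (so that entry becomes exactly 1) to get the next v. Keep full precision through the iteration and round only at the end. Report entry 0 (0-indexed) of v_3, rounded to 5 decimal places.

0.00000

Lv0 = (0.000000, 5.000000); divide by 5.000000 → v1 = (0.000000, 1.000000)
Lv1 = (0.000000, 5.000000); divide by 5.000000 → v2 = (0.000000, 1.000000)
Lv2 = (0.000000, 5.000000); divide by 5.000000 → v3 = (0.000000, 1.000000)
Requested entry of v3: 0/125 = 0.00000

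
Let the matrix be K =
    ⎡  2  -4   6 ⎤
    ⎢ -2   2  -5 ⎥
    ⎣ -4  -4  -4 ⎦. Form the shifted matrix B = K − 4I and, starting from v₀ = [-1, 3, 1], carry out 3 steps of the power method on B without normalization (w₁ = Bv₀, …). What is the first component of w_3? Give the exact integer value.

B = K − 4I has rows (-2, -4, 6); (-2, -2, -5); (-4, -4, -8)
w1 = Bv₀ = ((-2)·(-1) + (-4)·3 + 6·1; (-2)·(-1) + (-2)·3 + (-5)·1; (-4)·(-1) + (-4)·3 + (-8)·1) = (-4, -9, -16)
w2 = Bw1 = ((-2)·(-4) + (-4)·(-9) + 6·(-16); (-2)·(-4) + (-2)·(-9) + (-5)·(-16); (-4)·(-4) + (-4)·(-9) + (-8)·(-16)) = (-52, 106, 180)
w3 = Bw2 = (760, -1008, -1656)
Requested component of w3: 760

760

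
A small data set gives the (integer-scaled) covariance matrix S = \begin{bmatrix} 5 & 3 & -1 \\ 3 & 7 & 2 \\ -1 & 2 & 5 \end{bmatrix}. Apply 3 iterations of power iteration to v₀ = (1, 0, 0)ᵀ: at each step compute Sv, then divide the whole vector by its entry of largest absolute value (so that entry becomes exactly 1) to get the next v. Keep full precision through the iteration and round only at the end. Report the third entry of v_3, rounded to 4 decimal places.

Sv0 = (5.00000, 3.00000, -1.00000); divide by 5.00000 → v1 = (1.00000, 0.60000, -0.20000)
Sv1 = (7.00000, 6.80000, -0.80000); divide by 7.00000 → v2 = (1.00000, 0.97143, -0.11429)
Sv2 = (8.02857, 9.57143, 0.37143); divide by 9.57143 → v3 = (0.83881, 1.00000, 0.03881)
Requested entry of v3: 13/335 = 0.0388

0.0388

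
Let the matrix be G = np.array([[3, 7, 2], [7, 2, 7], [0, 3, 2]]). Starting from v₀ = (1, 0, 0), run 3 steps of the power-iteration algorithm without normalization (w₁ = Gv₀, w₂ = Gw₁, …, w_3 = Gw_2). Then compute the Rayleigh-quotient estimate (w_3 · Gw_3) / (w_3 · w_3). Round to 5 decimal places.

λ ≈ 10.49278

w1 = Gv₀ = (3·1 + 7·0 + 2·0; 7·1 + 2·0 + 7·0; 0·1 + 3·0 + 2·0) = (3, 7, 0)
w2 = Gw1 = (3·3 + 7·7 + 2·0; 7·3 + 2·7 + 7·0; 0·3 + 3·7 + 2·0) = (58, 35, 21)
w3 = Gw2 = (461, 623, 147)
Gw3 = (6038, 5502, 2163)
w3·Gw3 = 461·6038 + 623·5502 + 147·2163 = 6529225; w3·w3 = 461·461 + 623·623 + 147·147 = 622259
λ ≈ 6529225/622259 = 10.49278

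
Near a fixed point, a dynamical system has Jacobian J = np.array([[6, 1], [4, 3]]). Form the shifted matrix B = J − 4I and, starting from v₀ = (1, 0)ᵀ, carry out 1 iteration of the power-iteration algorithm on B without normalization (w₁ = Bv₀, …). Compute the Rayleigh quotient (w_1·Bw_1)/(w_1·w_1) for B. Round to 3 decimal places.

μ ≈ 1.600

B = J − 4I has rows (2, 1); (4, -1)
w1 = Bv₀ = (2·1 + 1·0; 4·1 + (-1)·0) = (2, 4)
Bw1 = (8, 4)
w1·Bw1 = 32; w1·w1 = 20; μ ≈ 32/20 = 1.600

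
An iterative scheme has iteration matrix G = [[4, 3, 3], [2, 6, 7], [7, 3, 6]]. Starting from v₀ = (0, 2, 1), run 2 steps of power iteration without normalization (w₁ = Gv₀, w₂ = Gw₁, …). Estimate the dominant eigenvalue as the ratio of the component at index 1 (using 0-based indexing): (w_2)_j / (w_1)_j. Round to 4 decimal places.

w1 = Gv₀ = (4·0 + 3·2 + 3·1; 2·0 + 6·2 + 7·1; 7·0 + 3·2 + 6·1) = (9, 19, 12)
w2 = Gw1 = (4·9 + 3·19 + 3·12; 2·9 + 6·19 + 7·12; 7·9 + 3·19 + 6·12) = (129, 216, 192)
Ratio at component: 216 / 19 = 11.3684

11.3684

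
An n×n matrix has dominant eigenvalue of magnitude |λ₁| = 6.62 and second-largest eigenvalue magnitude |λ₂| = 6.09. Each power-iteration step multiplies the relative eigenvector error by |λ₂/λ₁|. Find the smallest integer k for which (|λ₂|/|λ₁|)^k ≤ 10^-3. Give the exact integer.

|λ₂/λ₁| = 6.09/6.62 = 0.91994
Need k ≥ ln(10^-3) / ln(0.91994) = -6.9078 / -0.0834 ≈ 82.780
Smallest integer k satisfying the bound: 83

83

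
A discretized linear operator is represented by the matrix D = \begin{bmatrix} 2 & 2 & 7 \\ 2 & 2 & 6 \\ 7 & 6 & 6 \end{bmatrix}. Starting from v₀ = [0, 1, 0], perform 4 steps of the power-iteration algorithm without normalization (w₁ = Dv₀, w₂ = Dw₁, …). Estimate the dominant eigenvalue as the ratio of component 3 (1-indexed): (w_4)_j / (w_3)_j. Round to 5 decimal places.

λ ≈ 13.82353

w1 = Dv₀ = (2·0 + 2·1 + 7·0; 2·0 + 2·1 + 6·0; 7·0 + 6·1 + 6·0) = (2, 2, 6)
w2 = Dw1 = (2·2 + 2·2 + 7·6; 2·2 + 2·2 + 6·6; 7·2 + 6·2 + 6·6) = (50, 44, 62)
w3 = Dw2 = (622, 560, 986)
w4 = Dw3 = (9266, 8280, 13630)
Ratio at component: 13630 / 986 = 13.82353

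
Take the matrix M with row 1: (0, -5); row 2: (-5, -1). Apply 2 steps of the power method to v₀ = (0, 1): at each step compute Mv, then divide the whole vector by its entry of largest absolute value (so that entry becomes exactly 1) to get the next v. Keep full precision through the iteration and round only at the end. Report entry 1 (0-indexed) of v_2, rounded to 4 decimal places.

1.0000

Mv0 = (-5.00000, -1.00000); divide by -5.00000 → v1 = (1.00000, 0.20000)
Mv1 = (-1.00000, -5.20000); divide by -5.20000 → v2 = (0.19231, 1.00000)
Requested entry of v2: 26/26 = 1.0000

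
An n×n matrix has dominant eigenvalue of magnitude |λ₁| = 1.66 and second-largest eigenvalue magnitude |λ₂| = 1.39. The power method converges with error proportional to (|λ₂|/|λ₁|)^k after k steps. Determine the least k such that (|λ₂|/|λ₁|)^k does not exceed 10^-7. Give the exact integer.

91

|λ₂/λ₁| = 1.39/1.66 = 0.83735
Need k ≥ ln(10^-7) / ln(0.83735) = -16.1181 / -0.1775 ≈ 90.799
Smallest integer k satisfying the bound: 91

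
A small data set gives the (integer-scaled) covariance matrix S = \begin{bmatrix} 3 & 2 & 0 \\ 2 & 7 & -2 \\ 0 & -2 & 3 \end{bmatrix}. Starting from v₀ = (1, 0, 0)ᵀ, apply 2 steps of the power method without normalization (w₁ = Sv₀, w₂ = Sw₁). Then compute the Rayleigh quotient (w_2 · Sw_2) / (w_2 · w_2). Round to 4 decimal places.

λ ≈ 8.0598

w1 = Sv₀ = (3, 2, 0)
w2 = Sw1 = (13, 20, -4)
Sw2 = (79, 174, -52)
w2·Sw2 = 13·79 + 20·174 + (-4)·(-52) = 4715; w2·w2 = 13·13 + 20·20 + (-4)·(-4) = 585
λ ≈ 4715/585 = 8.0598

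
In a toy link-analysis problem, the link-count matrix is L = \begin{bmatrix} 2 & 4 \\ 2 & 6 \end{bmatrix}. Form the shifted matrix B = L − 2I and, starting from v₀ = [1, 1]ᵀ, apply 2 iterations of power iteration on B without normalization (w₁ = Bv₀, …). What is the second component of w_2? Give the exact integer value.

B = L − 2I has rows (0, 4); (2, 4)
w1 = Bv₀ = (0·1 + 4·1; 2·1 + 4·1) = (4, 6)
w2 = Bw1 = (0·4 + 4·6; 2·4 + 4·6) = (24, 32)
Requested component of w2: 32

32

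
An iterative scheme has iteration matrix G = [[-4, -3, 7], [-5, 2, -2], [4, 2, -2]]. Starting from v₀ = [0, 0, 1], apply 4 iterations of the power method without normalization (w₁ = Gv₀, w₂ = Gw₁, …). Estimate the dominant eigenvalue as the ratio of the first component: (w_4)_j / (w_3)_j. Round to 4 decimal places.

-8.6112

w1 = Gv₀ = ((-4)·0 + (-3)·0 + 7·1; (-5)·0 + 2·0 + (-2)·1; 4·0 + 2·0 + (-2)·1) = (7, -2, -2)
w2 = Gw1 = ((-4)·7 + (-3)·(-2) + 7·(-2); (-5)·7 + 2·(-2) + (-2)·(-2); 4·7 + 2·(-2) + (-2)·(-2)) = (-36, -35, 28)
w3 = Gw2 = (445, 54, -270)
w4 = Gw3 = (-3832, -1577, 2428)
Ratio at component: -3832 / 445 = -8.6112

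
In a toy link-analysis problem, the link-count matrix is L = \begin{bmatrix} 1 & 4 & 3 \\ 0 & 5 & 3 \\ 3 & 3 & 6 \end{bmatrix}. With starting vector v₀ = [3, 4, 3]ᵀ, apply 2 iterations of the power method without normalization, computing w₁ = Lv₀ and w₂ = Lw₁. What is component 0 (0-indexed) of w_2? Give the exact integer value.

261

w1 = Lv₀ = (1·3 + 4·4 + 3·3; 0·3 + 5·4 + 3·3; 3·3 + 3·4 + 6·3) = (28, 29, 39)
w2 = Lw1 = (1·28 + 4·29 + 3·39; 0·28 + 5·29 + 3·39; 3·28 + 3·29 + 6·39) = (261, 262, 405)
The requested component of w2 is 261.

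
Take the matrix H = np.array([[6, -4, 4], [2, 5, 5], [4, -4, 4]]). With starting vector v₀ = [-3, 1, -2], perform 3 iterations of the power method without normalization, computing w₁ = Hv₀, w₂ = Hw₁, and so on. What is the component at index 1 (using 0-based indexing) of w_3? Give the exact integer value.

-2499

w1 = Hv₀ = (6·(-3) + (-4)·1 + 4·(-2); 2·(-3) + 5·1 + 5·(-2); 4·(-3) + (-4)·1 + 4·(-2)) = (-30, -11, -24)
w2 = Hw1 = (6·(-30) + (-4)·(-11) + 4·(-24); 2·(-30) + 5·(-11) + 5·(-24); 4·(-30) + (-4)·(-11) + 4·(-24)) = (-232, -235, -172)
w3 = Hw2 = (-1140, -2499, -676)
The requested component of w3 is -2499.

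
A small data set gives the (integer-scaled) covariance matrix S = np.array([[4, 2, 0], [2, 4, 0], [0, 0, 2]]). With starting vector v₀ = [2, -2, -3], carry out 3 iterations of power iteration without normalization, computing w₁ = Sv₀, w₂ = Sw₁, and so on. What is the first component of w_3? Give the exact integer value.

16

w1 = Sv₀ = (4, -4, -6)
w2 = Sw1 = (8, -8, -12)
w3 = Sw2 = (16, -16, -24)
The requested component of w3 is 16.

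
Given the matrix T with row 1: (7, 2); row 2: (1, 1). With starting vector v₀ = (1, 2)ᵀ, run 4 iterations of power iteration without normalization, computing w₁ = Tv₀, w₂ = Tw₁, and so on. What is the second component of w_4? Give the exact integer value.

w1 = Tv₀ = (7·1 + 2·2; 1·1 + 1·2) = (11, 3)
w2 = Tw1 = (7·11 + 2·3; 1·11 + 1·3) = (83, 14)
w3 = Tw2 = (609, 97)
w4 = Tw3 = (4457, 706)
The requested component of w4 is 706.

706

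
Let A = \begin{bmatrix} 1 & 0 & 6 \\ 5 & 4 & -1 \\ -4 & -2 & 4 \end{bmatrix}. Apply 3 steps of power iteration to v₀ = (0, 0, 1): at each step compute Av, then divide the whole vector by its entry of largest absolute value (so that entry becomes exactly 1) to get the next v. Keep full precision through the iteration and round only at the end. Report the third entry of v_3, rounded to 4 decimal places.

-0.7705

Av0 = (6.00000, -1.00000, 4.00000); divide by 6.00000 → v1 = (1.00000, -0.16667, 0.66667)
Av1 = (5.00000, 3.66667, -1.00000); divide by 5.00000 → v2 = (1.00000, 0.73333, -0.20000)
Av2 = (-0.20000, 8.13333, -6.26667); divide by 8.13333 → v3 = (-0.02459, 1.00000, -0.77049)
Requested entry of v3: -188/244 = -0.7705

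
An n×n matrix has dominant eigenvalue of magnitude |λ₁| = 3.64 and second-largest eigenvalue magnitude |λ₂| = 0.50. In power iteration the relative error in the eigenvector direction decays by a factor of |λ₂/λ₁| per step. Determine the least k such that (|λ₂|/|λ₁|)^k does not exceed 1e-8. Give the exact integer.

|λ₂/λ₁| = 0.50/3.64 = 0.13736
Need k ≥ ln(1e-8) / ln(0.13736) = -18.4207 / -1.9851 ≈ 9.279
Smallest integer k satisfying the bound: 10

10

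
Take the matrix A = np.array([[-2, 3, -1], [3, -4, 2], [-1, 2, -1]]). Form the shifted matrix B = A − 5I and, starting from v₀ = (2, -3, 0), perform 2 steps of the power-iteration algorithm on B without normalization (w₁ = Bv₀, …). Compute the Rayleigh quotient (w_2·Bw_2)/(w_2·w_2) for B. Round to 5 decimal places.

B = A − 5I has rows (-7, 3, -1); (3, -9, 2); (-1, 2, -6)
w1 = Bv₀ = (-23, 33, -8)
w2 = Bw1 = (268, -382, 137)
Bw2 = (-3159, 4516, -1854)
w2·Bw2 = -2825722; w2·w2 = 236517; μ ≈ -2825722/236517 = -11.94723

-11.94723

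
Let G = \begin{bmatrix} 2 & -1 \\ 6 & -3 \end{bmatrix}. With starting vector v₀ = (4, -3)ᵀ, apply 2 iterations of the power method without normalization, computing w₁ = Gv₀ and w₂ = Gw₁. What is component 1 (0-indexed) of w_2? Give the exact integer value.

-33

w1 = Gv₀ = (2·4 + (-1)·(-3); 6·4 + (-3)·(-3)) = (11, 33)
w2 = Gw1 = (2·11 + (-1)·33; 6·11 + (-3)·33) = (-11, -33)
The requested component of w2 is -33.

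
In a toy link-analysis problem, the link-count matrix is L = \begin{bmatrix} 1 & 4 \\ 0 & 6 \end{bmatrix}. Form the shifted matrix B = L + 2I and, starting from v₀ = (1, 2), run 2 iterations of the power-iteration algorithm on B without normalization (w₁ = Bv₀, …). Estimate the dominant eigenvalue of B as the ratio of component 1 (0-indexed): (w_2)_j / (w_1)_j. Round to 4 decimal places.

B = L + 2I has rows (3, 4); (0, 8)
w1 = Bv₀ = (11, 16)
w2 = Bw1 = (97, 128)
Ratio: 128/16 = 8.0000

μ ≈ 8.0000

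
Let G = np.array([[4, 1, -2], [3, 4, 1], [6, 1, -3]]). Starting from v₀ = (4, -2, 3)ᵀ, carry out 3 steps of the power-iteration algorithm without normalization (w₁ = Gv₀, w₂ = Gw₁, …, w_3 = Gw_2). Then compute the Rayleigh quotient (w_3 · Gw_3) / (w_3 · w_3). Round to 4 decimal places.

w1 = Gv₀ = (4·4 + 1·(-2) + (-2)·3; 3·4 + 4·(-2) + 1·3; 6·4 + 1·(-2) + (-3)·3) = (8, 7, 13)
w2 = Gw1 = (4·8 + 1·7 + (-2)·13; 3·8 + 4·7 + 1·13; 6·8 + 1·7 + (-3)·13) = (13, 65, 16)
w3 = Gw2 = (85, 315, 95)
Gw3 = (465, 1610, 540)
w3·Gw3 = 85·465 + 315·1610 + 95·540 = 597975; w3·w3 = 85·85 + 315·315 + 95·95 = 115475
λ ≈ 597975/115475 = 5.1784

λ ≈ 5.1784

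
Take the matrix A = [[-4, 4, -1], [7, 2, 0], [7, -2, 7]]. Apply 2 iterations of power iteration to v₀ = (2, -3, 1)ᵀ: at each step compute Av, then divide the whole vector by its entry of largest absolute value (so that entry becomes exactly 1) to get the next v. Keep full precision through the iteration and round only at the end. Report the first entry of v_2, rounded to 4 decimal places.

-0.6794

Av0 = (-21.00000, 8.00000, 27.00000); divide by 27.00000 → v1 = (-0.77778, 0.29630, 1.00000)
Av1 = (3.29630, -4.85185, 0.96296); divide by -4.85185 → v2 = (-0.67939, 1.00000, -0.19847)
Requested entry of v2: 89/-131 = -0.6794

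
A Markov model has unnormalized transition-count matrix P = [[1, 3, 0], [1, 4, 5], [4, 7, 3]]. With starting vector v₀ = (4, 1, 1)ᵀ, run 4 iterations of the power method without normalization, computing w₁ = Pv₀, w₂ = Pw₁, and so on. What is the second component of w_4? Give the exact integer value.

w1 = Pv₀ = (1·4 + 3·1 + 0·1; 1·4 + 4·1 + 5·1; 4·4 + 7·1 + 3·1) = (7, 13, 26)
w2 = Pw1 = (1·7 + 3·13 + 0·26; 1·7 + 4·13 + 5·26; 4·7 + 7·13 + 3·26) = (46, 189, 197)
w3 = Pw2 = (613, 1787, 2098)
w4 = Pw3 = (5974, 18251, 21255)
The requested component of w4 is 18251.

18251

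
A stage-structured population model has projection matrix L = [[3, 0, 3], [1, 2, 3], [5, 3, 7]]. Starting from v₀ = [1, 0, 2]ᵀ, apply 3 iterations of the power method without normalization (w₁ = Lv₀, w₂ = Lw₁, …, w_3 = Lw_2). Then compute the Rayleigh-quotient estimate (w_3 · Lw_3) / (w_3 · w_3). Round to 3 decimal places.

w1 = Lv₀ = (3·1 + 0·0 + 3·2; 1·1 + 2·0 + 3·2; 5·1 + 3·0 + 7·2) = (9, 7, 19)
w2 = Lw1 = (3·9 + 0·7 + 3·19; 1·9 + 2·7 + 3·19; 5·9 + 3·7 + 7·19) = (84, 80, 199)
w3 = Lw2 = (849, 841, 2053)
Lw3 = (8706, 8690, 21139)
w3·Lw3 = 849·8706 + 841·8690 + 2053·21139 = 58098051; w3·w3 = 849·849 + 841·841 + 2053·2053 = 5642891
λ ≈ 58098051/5642891 = 10.296

λ ≈ 10.296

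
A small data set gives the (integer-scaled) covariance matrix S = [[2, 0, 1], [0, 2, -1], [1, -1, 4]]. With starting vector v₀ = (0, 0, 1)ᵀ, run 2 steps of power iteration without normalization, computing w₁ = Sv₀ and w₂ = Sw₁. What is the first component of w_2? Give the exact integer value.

w1 = Sv₀ = (2·0 + 0·0 + 1·1; 0·0 + 2·0 + (-1)·1; 1·0 + (-1)·0 + 4·1) = (1, -1, 4)
w2 = Sw1 = (2·1 + 0·(-1) + 1·4; 0·1 + 2·(-1) + (-1)·4; 1·1 + (-1)·(-1) + 4·4) = (6, -6, 18)
The requested component of w2 is 6.

6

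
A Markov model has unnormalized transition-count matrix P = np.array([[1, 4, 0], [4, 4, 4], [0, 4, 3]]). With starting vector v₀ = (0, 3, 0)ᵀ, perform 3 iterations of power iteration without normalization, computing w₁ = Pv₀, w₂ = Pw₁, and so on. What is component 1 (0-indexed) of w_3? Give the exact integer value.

w1 = Pv₀ = (1·0 + 4·3 + 0·0; 4·0 + 4·3 + 4·0; 0·0 + 4·3 + 3·0) = (12, 12, 12)
w2 = Pw1 = (1·12 + 4·12 + 0·12; 4·12 + 4·12 + 4·12; 0·12 + 4·12 + 3·12) = (60, 144, 84)
w3 = Pw2 = (636, 1152, 828)
The requested component of w3 is 1152.

1152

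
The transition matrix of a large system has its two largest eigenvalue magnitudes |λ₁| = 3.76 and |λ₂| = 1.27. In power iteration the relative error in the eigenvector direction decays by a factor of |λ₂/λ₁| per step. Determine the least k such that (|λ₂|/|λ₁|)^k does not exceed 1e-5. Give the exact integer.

11

|λ₂/λ₁| = 1.27/3.76 = 0.33777
Need k ≥ ln(1e-5) / ln(0.33777) = -11.5129 / -1.0854 ≈ 10.607
Smallest integer k satisfying the bound: 11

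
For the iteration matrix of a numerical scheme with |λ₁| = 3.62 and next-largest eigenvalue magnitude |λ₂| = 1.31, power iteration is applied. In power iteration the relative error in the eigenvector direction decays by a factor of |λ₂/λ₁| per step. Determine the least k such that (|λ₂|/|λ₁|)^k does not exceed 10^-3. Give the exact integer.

7

|λ₂/λ₁| = 1.31/3.62 = 0.36188
Need k ≥ ln(10^-3) / ln(0.36188) = -6.9078 / -1.0164 ≈ 6.796
Smallest integer k satisfying the bound: 7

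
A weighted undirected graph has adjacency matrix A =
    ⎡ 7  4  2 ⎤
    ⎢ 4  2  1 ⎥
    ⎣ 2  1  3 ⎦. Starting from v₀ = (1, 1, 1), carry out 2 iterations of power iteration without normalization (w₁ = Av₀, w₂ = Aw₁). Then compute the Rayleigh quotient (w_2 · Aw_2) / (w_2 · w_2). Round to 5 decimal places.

9.93434

w1 = Av₀ = (13, 7, 6)
w2 = Aw1 = (131, 72, 51)
Aw2 = (1307, 719, 487)
w2·Aw2 = 131·1307 + 72·719 + 51·487 = 247822; w2·w2 = 131·131 + 72·72 + 51·51 = 24946
λ ≈ 247822/24946 = 9.93434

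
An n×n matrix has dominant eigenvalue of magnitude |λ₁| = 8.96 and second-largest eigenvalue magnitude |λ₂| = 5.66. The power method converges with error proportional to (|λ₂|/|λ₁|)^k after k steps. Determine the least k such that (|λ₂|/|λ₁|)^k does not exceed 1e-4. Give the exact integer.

21

|λ₂/λ₁| = 5.66/8.96 = 0.63170
Need k ≥ ln(1e-4) / ln(0.63170) = -9.2103 / -0.4593 ≈ 20.051
Smallest integer k satisfying the bound: 21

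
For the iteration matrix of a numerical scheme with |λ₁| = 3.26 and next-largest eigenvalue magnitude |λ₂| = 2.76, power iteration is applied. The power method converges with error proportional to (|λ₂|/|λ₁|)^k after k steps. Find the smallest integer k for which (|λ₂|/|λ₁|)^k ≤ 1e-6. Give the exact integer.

|λ₂/λ₁| = 2.76/3.26 = 0.84663
Need k ≥ ln(1e-6) / ln(0.84663) = -13.8155 / -0.1665 ≈ 82.978
Smallest integer k satisfying the bound: 83

83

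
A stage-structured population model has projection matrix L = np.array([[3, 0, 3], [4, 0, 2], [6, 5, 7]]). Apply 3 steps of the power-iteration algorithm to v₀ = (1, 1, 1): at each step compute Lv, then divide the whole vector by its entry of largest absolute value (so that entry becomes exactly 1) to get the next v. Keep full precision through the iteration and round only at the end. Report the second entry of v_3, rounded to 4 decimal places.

0.3237

Lv0 = (6.00000, 6.00000, 18.00000); divide by 18.00000 → v1 = (0.33333, 0.33333, 1.00000)
Lv1 = (4.00000, 3.33333, 10.66667); divide by 10.66667 → v2 = (0.37500, 0.31250, 1.00000)
Lv2 = (4.12500, 3.50000, 10.81250); divide by 10.81250 → v3 = (0.38150, 0.32370, 1.00000)
Requested entry of v3: 672/2076 = 0.3237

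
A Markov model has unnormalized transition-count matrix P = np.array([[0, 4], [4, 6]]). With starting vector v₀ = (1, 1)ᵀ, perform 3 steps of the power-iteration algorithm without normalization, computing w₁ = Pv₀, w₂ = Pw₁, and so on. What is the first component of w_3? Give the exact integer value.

304

w1 = Pv₀ = (4, 10)
w2 = Pw1 = (40, 76)
w3 = Pw2 = (304, 616)
The requested component of w3 is 304.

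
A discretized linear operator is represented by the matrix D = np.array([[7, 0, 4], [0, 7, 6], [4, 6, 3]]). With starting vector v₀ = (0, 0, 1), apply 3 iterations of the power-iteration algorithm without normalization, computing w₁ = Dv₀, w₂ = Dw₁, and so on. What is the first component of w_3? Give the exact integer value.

524

w1 = Dv₀ = (4, 6, 3)
w2 = Dw1 = (40, 60, 61)
w3 = Dw2 = (524, 786, 703)
The requested component of w3 is 524.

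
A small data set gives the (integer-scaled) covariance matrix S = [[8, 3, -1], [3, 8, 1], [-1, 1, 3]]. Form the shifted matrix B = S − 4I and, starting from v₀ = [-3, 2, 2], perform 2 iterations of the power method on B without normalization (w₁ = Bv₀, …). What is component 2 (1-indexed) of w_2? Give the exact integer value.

-17

B = S − 4I has rows (4, 3, -1); (3, 4, 1); (-1, 1, -1)
w1 = Bv₀ = (4·(-3) + 3·2 + (-1)·2; 3·(-3) + 4·2 + 1·2; (-1)·(-3) + 1·2 + (-1)·2) = (-8, 1, 3)
w2 = Bw1 = (4·(-8) + 3·1 + (-1)·3; 3·(-8) + 4·1 + 1·3; (-1)·(-8) + 1·1 + (-1)·3) = (-32, -17, 6)
Requested component of w2: -17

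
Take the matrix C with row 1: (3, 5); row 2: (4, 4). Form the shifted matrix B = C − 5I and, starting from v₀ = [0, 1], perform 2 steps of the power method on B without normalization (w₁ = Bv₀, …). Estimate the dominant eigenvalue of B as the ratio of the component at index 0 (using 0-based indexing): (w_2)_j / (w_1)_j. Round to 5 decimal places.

μ ≈ -3.00000

B = C − 5I has rows (-2, 5); (4, -1)
w1 = Bv₀ = ((-2)·0 + 5·1; 4·0 + (-1)·1) = (5, -1)
w2 = Bw1 = ((-2)·5 + 5·(-1); 4·5 + (-1)·(-1)) = (-15, 21)
Ratio: -15/5 = -3.00000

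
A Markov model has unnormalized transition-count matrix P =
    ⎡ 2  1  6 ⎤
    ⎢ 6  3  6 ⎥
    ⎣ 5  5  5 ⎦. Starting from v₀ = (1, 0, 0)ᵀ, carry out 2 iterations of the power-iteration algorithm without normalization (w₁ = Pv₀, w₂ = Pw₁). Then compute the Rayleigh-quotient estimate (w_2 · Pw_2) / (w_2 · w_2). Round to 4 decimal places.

w1 = Pv₀ = (2, 6, 5)
w2 = Pw1 = (40, 60, 65)
Pw2 = (530, 810, 825)
w2·Pw2 = 40·530 + 60·810 + 65·825 = 123425; w2·w2 = 40·40 + 60·60 + 65·65 = 9425
λ ≈ 123425/9425 = 13.0955

λ ≈ 13.0955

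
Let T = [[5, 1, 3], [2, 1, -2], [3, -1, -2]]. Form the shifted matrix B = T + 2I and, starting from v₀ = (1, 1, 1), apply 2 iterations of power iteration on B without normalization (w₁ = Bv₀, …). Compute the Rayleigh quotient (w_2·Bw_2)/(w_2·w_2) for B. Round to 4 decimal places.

B = T + 2I has rows (7, 1, 3); (2, 3, -2); (3, -1, 0)
w1 = Bv₀ = (11, 3, 2)
w2 = Bw1 = (86, 27, 30)
Bw2 = (719, 193, 231)
w2·Bw2 = 73975; w2·w2 = 9025; μ ≈ 73975/9025 = 8.1967

μ ≈ 8.1967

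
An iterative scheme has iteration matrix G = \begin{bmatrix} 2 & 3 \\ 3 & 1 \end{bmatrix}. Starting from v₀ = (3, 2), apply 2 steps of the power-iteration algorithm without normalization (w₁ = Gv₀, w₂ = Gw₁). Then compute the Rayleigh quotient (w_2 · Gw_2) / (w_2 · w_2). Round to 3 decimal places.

λ ≈ 4.540

w1 = Gv₀ = (12, 11)
w2 = Gw1 = (57, 47)
Gw2 = (255, 218)
w2·Gw2 = 57·255 + 47·218 = 24781; w2·w2 = 57·57 + 47·47 = 5458
λ ≈ 24781/5458 = 4.540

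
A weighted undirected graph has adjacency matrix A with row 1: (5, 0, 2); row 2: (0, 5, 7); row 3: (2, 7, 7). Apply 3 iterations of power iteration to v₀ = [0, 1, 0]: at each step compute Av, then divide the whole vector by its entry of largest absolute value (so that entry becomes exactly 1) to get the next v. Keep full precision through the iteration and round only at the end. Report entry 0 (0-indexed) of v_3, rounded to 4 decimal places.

0.2099

Av0 = (0.00000, 5.00000, 7.00000); divide by 7.00000 → v1 = (0.00000, 0.71429, 1.00000)
Av1 = (2.00000, 10.57143, 12.00000); divide by 12.00000 → v2 = (0.16667, 0.88095, 1.00000)
Av2 = (2.83333, 11.40476, 13.50000); divide by 13.50000 → v3 = (0.20988, 0.84480, 1.00000)
Requested entry of v3: 238/1134 = 0.2099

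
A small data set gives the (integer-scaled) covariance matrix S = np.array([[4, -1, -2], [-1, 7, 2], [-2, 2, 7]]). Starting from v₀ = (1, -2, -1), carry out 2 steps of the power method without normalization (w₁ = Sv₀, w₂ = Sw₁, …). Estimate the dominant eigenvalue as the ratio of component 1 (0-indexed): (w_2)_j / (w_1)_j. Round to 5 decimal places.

9.00000

w1 = Sv₀ = (8, -17, -13)
w2 = Sw1 = (75, -153, -141)
Ratio at component: -153 / -17 = 9.00000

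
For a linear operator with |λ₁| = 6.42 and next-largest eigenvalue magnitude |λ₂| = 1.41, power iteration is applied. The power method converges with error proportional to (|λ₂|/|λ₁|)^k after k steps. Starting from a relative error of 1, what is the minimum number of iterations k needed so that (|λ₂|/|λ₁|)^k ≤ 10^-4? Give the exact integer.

7

|λ₂/λ₁| = 1.41/6.42 = 0.21963
Need k ≥ ln(10^-4) / ln(0.21963) = -9.2103 / -1.5158 ≈ 6.076
Smallest integer k satisfying the bound: 7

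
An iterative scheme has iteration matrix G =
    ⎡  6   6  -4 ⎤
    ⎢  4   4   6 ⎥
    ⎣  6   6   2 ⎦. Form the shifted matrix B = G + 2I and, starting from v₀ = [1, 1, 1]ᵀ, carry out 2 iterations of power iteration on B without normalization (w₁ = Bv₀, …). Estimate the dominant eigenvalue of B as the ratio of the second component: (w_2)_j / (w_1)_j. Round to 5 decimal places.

μ ≈ 14.50000

B = G + 2I has rows (8, 6, -4); (4, 6, 6); (6, 6, 4)
w1 = Bv₀ = (8·1 + 6·1 + (-4)·1; 4·1 + 6·1 + 6·1; 6·1 + 6·1 + 4·1) = (10, 16, 16)
w2 = Bw1 = (8·10 + 6·16 + (-4)·16; 4·10 + 6·16 + 6·16; 6·10 + 6·16 + 4·16) = (112, 232, 220)
Ratio: 232/16 = 14.50000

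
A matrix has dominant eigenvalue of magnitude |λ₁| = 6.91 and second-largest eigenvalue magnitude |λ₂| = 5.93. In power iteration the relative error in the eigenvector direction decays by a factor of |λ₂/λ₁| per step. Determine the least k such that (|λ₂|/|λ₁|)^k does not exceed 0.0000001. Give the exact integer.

|λ₂/λ₁| = 5.93/6.91 = 0.85818
Need k ≥ ln(0.0000001) / ln(0.85818) = -16.1181 / -0.1529 ≈ 105.385
Smallest integer k satisfying the bound: 106

106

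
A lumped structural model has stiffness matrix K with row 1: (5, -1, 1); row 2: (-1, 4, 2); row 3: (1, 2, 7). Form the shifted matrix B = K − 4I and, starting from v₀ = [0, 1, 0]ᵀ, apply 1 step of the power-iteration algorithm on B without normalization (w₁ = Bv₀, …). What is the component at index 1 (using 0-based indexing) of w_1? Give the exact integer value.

0

B = K − 4I has rows (1, -1, 1); (-1, 0, 2); (1, 2, 3)
w1 = Bv₀ = (1·0 + (-1)·1 + 1·0; (-1)·0 + 0·1 + 2·0; 1·0 + 2·1 + 3·0) = (-1, 0, 2)
Requested component of w1: 0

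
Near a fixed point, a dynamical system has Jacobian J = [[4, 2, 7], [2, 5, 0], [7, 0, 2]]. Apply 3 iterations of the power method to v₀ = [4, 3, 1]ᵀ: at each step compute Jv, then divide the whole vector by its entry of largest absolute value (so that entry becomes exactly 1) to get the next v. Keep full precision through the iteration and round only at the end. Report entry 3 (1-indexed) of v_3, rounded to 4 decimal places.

0.8517

Jv0 = (29.00000, 23.00000, 30.00000); divide by 30.00000 → v1 = (0.96667, 0.76667, 1.00000)
Jv1 = (12.40000, 5.76667, 8.76667); divide by 12.40000 → v2 = (1.00000, 0.46505, 0.70699)
Jv2 = (9.87903, 4.32527, 8.41398); divide by 9.87903 → v3 = (1.00000, 0.43782, 0.85170)
Requested entry of v3: 3130/3675 = 0.8517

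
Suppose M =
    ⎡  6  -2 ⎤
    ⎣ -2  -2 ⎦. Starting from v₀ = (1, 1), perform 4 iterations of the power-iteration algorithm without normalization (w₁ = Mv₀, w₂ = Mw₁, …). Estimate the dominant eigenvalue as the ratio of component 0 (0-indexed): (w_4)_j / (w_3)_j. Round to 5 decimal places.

λ ≈ 6.66667

w1 = Mv₀ = (4, -4)
w2 = Mw1 = (32, 0)
w3 = Mw2 = (192, -64)
w4 = Mw3 = (1280, -256)
Ratio at component: 1280 / 192 = 6.66667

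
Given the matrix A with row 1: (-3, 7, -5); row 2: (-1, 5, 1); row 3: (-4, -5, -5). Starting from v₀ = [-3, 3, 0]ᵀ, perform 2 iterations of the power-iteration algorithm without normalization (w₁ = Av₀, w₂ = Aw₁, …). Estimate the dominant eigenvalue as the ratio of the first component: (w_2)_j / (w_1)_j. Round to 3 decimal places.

w1 = Av₀ = (30, 18, -3)
w2 = Aw1 = (51, 57, -195)
Ratio at component: 51 / 30 = 1.700

1.700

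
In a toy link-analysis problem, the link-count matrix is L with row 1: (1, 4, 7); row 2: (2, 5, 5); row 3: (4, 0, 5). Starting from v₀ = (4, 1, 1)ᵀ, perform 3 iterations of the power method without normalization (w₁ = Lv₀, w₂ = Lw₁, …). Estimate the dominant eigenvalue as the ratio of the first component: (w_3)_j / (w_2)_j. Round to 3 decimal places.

w1 = Lv₀ = (1·4 + 4·1 + 7·1; 2·4 + 5·1 + 5·1; 4·4 + 0·1 + 5·1) = (15, 18, 21)
w2 = Lw1 = (1·15 + 4·18 + 7·21; 2·15 + 5·18 + 5·21; 4·15 + 0·18 + 5·21) = (234, 225, 165)
w3 = Lw2 = (2289, 2418, 1761)
Ratio at component: 2289 / 234 = 9.782

9.782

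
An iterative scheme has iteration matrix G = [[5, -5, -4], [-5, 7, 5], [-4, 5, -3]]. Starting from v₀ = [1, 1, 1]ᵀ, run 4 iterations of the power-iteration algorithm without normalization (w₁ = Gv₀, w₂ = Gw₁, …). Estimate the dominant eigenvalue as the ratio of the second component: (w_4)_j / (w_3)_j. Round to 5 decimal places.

w1 = Gv₀ = (-4, 7, -2)
w2 = Gw1 = (-47, 59, 57)
w3 = Gw2 = (-758, 933, 312)
w4 = Gw3 = (-9703, 11881, 6761)
Ratio at component: 11881 / 933 = 12.73419

12.73419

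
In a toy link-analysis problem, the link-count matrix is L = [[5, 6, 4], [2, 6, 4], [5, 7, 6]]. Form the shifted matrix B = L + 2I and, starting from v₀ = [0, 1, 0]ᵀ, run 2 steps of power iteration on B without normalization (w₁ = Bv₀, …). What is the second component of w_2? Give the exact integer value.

B = L + 2I has rows (7, 6, 4); (2, 8, 4); (5, 7, 8)
w1 = Bv₀ = (6, 8, 7)
w2 = Bw1 = (118, 104, 142)
Requested component of w2: 104

104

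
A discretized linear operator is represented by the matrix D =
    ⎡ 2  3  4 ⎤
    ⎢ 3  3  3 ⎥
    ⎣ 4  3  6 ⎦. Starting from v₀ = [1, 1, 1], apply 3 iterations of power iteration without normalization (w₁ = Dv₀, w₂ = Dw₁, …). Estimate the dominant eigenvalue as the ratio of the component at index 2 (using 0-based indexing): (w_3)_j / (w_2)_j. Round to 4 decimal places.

λ ≈ 10.7305

w1 = Dv₀ = (9, 9, 13)
w2 = Dw1 = (97, 93, 141)
w3 = Dw2 = (1037, 993, 1513)
Ratio at component: 1513 / 141 = 10.7305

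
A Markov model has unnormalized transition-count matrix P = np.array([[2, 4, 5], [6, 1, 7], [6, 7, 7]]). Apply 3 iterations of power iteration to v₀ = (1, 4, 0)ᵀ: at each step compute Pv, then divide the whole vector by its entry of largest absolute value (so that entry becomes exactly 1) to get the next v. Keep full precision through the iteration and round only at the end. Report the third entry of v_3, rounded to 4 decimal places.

1.0000

Pv0 = (18.00000, 10.00000, 34.00000); divide by 34.00000 → v1 = (0.52941, 0.29412, 1.00000)
Pv1 = (7.23529, 10.47059, 12.23529); divide by 12.23529 → v2 = (0.59135, 0.85577, 1.00000)
Pv2 = (9.60577, 11.40385, 16.53846); divide by 16.53846 → v3 = (0.58081, 0.68953, 1.00000)
Requested entry of v3: 6880/6880 = 1.0000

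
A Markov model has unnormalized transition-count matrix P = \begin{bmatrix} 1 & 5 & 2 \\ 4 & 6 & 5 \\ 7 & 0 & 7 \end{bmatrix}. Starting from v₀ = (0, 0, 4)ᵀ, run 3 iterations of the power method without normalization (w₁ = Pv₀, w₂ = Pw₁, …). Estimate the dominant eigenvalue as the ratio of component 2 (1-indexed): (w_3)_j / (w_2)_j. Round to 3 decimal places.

w1 = Pv₀ = (1·0 + 5·0 + 2·4; 4·0 + 6·0 + 5·4; 7·0 + 0·0 + 7·4) = (8, 20, 28)
w2 = Pw1 = (1·8 + 5·20 + 2·28; 4·8 + 6·20 + 5·28; 7·8 + 0·20 + 7·28) = (164, 292, 252)
w3 = Pw2 = (2128, 3668, 2912)
Ratio at component: 3668 / 292 = 12.562

λ ≈ 12.562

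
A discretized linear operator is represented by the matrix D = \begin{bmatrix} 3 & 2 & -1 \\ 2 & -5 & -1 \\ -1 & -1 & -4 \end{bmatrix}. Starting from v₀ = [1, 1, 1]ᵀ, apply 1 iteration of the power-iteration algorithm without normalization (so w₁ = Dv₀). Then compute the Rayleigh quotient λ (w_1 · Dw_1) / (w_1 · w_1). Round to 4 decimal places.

-3.5294

w1 = Dv₀ = (3·1 + 2·1 + (-1)·1; 2·1 + (-5)·1 + (-1)·1; (-1)·1 + (-1)·1 + (-4)·1) = (4, -4, -6)
Dw1 = (10, 34, 24)
w1·Dw1 = 4·10 + (-4)·34 + (-6)·24 = -240; w1·w1 = 4·4 + (-4)·(-4) + (-6)·(-6) = 68
λ ≈ -240/68 = -3.5294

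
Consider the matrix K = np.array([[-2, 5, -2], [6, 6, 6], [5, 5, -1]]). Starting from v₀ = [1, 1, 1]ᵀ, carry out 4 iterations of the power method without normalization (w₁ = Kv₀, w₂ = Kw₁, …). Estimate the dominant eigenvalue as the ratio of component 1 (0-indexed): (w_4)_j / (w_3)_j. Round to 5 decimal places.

λ ≈ 11.03704

w1 = Kv₀ = ((-2)·1 + 5·1 + (-2)·1; 6·1 + 6·1 + 6·1; 5·1 + 5·1 + (-1)·1) = (1, 18, 9)
w2 = Kw1 = ((-2)·1 + 5·18 + (-2)·9; 6·1 + 6·18 + 6·9; 5·1 + 5·18 + (-1)·9) = (70, 168, 86)
w3 = Kw2 = (528, 1944, 1104)
w4 = Kw3 = (6456, 21456, 11256)
Ratio at component: 21456 / 1944 = 11.03704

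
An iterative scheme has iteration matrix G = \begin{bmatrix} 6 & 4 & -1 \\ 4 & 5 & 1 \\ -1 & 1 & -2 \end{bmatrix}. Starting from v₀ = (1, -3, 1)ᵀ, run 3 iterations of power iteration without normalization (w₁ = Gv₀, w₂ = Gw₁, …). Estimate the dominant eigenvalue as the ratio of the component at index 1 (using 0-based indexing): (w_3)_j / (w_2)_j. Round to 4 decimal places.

w1 = Gv₀ = (6·1 + 4·(-3) + (-1)·1; 4·1 + 5·(-3) + 1·1; (-1)·1 + 1·(-3) + (-2)·1) = (-7, -10, -6)
w2 = Gw1 = (6·(-7) + 4·(-10) + (-1)·(-6); 4·(-7) + 5·(-10) + 1·(-6); (-1)·(-7) + 1·(-10) + (-2)·(-6)) = (-76, -84, 9)
w3 = Gw2 = (-801, -715, -26)
Ratio at component: -715 / -84 = 8.5119

8.5119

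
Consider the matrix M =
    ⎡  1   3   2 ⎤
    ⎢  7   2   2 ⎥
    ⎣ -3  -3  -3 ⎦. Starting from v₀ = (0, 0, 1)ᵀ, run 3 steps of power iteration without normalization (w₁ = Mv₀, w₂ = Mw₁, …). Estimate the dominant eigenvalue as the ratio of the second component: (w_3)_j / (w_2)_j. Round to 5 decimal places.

2.66667

w1 = Mv₀ = (2, 2, -3)
w2 = Mw1 = (2, 12, -3)
w3 = Mw2 = (32, 32, -33)
Ratio at component: 32 / 12 = 2.66667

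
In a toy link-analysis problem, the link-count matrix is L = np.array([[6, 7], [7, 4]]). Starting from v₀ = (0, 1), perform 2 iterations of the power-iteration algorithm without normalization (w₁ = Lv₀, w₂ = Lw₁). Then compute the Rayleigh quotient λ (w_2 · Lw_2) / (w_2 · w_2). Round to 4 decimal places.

w1 = Lv₀ = (6·0 + 7·1; 7·0 + 4·1) = (7, 4)
w2 = Lw1 = (6·7 + 7·4; 7·7 + 4·4) = (70, 65)
Lw2 = (875, 750)
w2·Lw2 = 70·875 + 65·750 = 110000; w2·w2 = 70·70 + 65·65 = 9125
λ ≈ 110000/9125 = 12.0548

λ ≈ 12.0548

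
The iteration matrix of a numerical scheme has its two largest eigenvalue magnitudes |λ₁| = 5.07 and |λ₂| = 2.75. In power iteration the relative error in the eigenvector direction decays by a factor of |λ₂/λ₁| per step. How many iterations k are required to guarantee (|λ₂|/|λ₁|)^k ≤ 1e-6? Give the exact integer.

23

|λ₂/λ₁| = 2.75/5.07 = 0.54241
Need k ≥ ln(1e-6) / ln(0.54241) = -13.8155 / -0.6117 ≈ 22.584
Smallest integer k satisfying the bound: 23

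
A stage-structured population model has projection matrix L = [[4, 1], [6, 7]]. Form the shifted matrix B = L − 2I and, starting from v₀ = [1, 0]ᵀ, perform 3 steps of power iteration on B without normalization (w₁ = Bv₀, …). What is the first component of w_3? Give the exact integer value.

62

B = L − 2I has rows (2, 1); (6, 5)
w1 = Bv₀ = (2, 6)
w2 = Bw1 = (10, 42)
w3 = Bw2 = (62, 270)
Requested component of w3: 62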